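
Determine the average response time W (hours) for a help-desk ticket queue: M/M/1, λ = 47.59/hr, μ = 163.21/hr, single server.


W = 1/(μ−λ) = 1/(163.21 − 47.59) = 1/115.62 = 0.008649 hr

Final: 0.008649 hr


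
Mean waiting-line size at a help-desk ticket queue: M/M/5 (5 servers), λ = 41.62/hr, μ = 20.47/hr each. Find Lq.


a = λ/μ = 2.0332; ρ = a/5 = 0.4066
P₀ = 0.129850
Lq = P₀·a^c·ρ / (c!·(1−ρ)²) = 0.129850·34.74731·0.4066/(120·0.35207)
= 0.04343

Final: 0.04343


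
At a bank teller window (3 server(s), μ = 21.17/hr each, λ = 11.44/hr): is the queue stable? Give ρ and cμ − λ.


Total capacity cμ = 3·21.17 = 63.51/hr
ρ = λ/(cμ) = 11.44/63.51 = 0.1801
Stable ⇔ ρ < 1: YES
Spare capacity = cμ − λ = 63.51 − 11.44 = 52.07/hr

Final: ρ = 0.1801; stable; margin = 52.07/hr


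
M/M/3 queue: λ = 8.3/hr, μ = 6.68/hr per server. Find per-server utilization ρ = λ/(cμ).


ρ = λ/(cμ) = 8.3/(3·6.68) = 8.3/20.04 = 0.4142

Final: 0.4142


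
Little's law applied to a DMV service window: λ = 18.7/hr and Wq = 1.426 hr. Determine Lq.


Lq = λWq = 18.7·1.426 = 26.6662

Final: 26.6662


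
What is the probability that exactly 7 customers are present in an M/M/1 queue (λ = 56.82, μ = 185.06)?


ρ = 56.82/185.06 = 0.3070
P_n = (1−ρ)·ρ^n = (1 − 0.3070)·0.3070^7 = 0.6930·0.0002572 = 0.0001783

Final: 0.0001783


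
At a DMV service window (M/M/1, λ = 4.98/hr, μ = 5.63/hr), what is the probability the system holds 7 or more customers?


ρ = 4.98/5.63 = 0.8845
P(N ≥ n) = ρ^n = 0.8845^7 = 0.423688

Final: 0.423688


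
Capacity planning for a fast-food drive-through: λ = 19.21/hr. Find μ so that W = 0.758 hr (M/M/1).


W = 1/(μ−λ) ⇒ μ − λ = 1/W = 1/0.758 = 1.3193
μ = λ + 1/W = 19.21 + 1.3193 = 20.5293 per hr

Final: 20.5293 /hr


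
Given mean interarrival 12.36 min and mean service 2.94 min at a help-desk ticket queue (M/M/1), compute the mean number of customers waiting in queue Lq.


λ = 60/12.36 = 4.8544 /hr
μ = 60/2.94 = 20.4082 /hr
ρ = λ/μ = 4.8544/20.4082 = 0.2379
Lq = ρ²/(1−ρ) = 0.05658/0.7621 = 0.07424

Final: 0.07424


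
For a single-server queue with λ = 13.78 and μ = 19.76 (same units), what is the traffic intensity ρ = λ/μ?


ρ = λ/μ = 13.78/19.76 = 0.6974

Final: 0.6974


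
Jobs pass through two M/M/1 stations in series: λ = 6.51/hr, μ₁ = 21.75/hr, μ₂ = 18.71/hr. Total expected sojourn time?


Each node sees arrival rate λ = 6.51/hr (tandem ⇒ throughput preserved).
W₁ = 1/(μ₁−λ) = 1/(21.75−6.51) = 0.06562 hr
W₂ = 1/(μ₂−λ) = 1/(18.71−6.51) = 0.08197 hr
W_total = W₁ + W₂ = 0.06562 + 0.08197 = 0.14758 hr

Final: 0.14758 hr


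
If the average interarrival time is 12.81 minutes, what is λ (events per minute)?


λ = 1/(interarrival time) in consistent units.
1 minute = 1 min, so λ = 1/12.81 = 0.07806 per minute

Final: 0.07806 /min


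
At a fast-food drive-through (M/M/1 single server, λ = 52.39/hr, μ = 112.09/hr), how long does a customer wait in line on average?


ρ = 52.39/112.09 = 0.4674
Wq = ρ/(μ−λ) = 0.4674/(112.09 − 52.39) = 0.4674/59.70 = 0.007829 hr

Final: 0.007829 hr


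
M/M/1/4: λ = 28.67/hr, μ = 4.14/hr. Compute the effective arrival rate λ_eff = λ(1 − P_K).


ρ = 6.9251; P_K = (1−ρ)ρ^4/(1−ρ^5) = 0.855652
λ_eff = λ(1 − P_K) = 28.67·(1 − 0.855652) = 28.67·0.144348 = 4.1385 /hr

Final: 4.1385 /hr


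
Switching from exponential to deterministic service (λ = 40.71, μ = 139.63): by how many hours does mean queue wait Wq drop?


ρ = 40.71/139.63 = 0.2916
Wq(M/M/1) = ρ/(μ−λ) = 0.2916/98.92 = 0.002947 hr
Wq(M/D/1) = ρ/(2(μ−λ)) = 0.001474 hr
Savings = 0.002947 − 0.001474 = 0.001474 hr

Final: 0.001474 hr


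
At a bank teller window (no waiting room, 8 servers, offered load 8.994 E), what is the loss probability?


B(c,a) = (a^c/c!) / Σ_{k=0}^{c} a^k/k!
a^8/8! = 1061.946267
Σ terms (k=0..8): 1.00000 + 8.99400 + 40.44602 + 121.25716 + 272.64673 + 490.43694 + 735.16497 + 944.58196 + 1061.94627 = 3676.474035
B = 1061.946267/3676.474035 = 0.288849

Final: 0.288849


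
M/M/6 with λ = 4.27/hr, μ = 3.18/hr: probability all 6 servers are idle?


a = λ/μ = 4.27/3.18 = 1.3428; ρ = a/c = 0.2238
Σ_{k=0}^{5} a^k/k! (terms k=0..5) = 1.00000 + 1.34277 + 0.90151 + 0.40351 + 0.13545 + 0.03638 = 3.81962
Tail: a^6/(6!(1−ρ)) = 5.86144/(720·0.7762) = 0.01049
P₀ = 1/(3.81962 + 0.01049) = 1/3.83010 = 0.261089

Final: 0.261089


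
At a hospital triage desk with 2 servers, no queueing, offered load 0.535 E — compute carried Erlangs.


B(2,0.535) = 0.085282 (Erlang-B)
Carried load = a(1 − B) = 0.535·(1 − 0.085282) = 0.535·0.914718 = 0.4894 E

Final: 0.4894 Erlangs


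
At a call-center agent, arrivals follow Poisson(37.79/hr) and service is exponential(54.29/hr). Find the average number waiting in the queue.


ρ = 37.79/54.29 = 0.6961
Lq = ρ²/(1−ρ) = 0.4845/0.3039 = 1.5942

Final: 1.5942


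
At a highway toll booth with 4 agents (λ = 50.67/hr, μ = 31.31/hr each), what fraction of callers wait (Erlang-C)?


a = λ/μ = 1.6183; ρ = a/4 = 0.4046
P₀ = 0.195533 (from M/M/c formula)
C(c,a) = [a^c/(c!(1−ρ))]·P₀ = [6.85917/(24·0.5954)]·0.195533
= 0.48000·0.195533 = 0.093855

Final: 0.093855


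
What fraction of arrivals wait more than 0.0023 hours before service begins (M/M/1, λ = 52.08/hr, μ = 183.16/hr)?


ρ = 52.08/183.16 = 0.2843
P(Wq > t) = ρ·e^{−(μ−λ)t} = 0.2843·e^{−0.3015}
= 0.2843·0.739720 = 0.210333

Final: 0.210333


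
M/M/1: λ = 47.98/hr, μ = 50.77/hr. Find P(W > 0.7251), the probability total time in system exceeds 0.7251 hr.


W ~ Exponential(μ−λ) for M/M/1.
μ − λ = 50.77 − 47.98 = 2.7900
P(W > t) = e^{−(μ−λ)t} = e^{−2.0230} = 0.132254

Final: 0.132254


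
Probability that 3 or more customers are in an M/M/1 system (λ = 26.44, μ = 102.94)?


ρ = 26.44/102.94 = 0.2568
P(N ≥ n) = ρ^n = 0.2568^3 = 0.016945

Final: 0.016945


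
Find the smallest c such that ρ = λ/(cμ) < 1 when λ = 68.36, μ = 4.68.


Stability requires cμ > λ ⇔ c > λ/μ.
λ/μ = 68.36/4.68 = 14.6068
Minimum integer c = ⌊14.6068⌋ + 1 = 15
Check: 15·4.68 = 70.20 > 68.36, while 14·4.68 = 65.52 ≤ 68.36

Final: 15 servers


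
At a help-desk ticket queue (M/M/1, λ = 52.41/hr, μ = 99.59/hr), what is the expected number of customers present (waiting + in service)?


ρ = λ/μ = 52.41/99.59 = 0.5263
L = ρ/(1−ρ) = 0.5263/(1 − 0.5263) = 0.5263/0.4737 = 1.1109

Final: 1.1109


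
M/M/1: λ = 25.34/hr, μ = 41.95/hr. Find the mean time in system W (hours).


W = 1/(μ−λ) = 1/(41.95 − 25.34) = 1/16.61 = 0.06020 hr

Final: 0.06020 hr


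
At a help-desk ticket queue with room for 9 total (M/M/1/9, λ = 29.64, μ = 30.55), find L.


ρ = 29.64/30.55 = 0.9702
L = ρ[1 − (K+1)ρ^K + Kρ^(K+1)] / [(1−ρ)(1−ρ^(K+1))]
Numerator: 0.9702·(1 − 10·0.761733 + 9·0.739043) = 0.033043
Denominator: (0.02979)·(0.260957) = 0.007773
L = 0.033043/0.007773 = 4.2509

Final: 4.2509


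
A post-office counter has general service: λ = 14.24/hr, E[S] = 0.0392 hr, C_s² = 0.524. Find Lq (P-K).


ρ = λ·E[S] = 14.24·0.0392 = 0.5582
Lq = ρ²(1+C_s²)/(2(1−ρ)) = 0.3116·(1+0.524)/(2·0.4418)
= 0.3116·1.5240/0.8836 = 0.53744

Final: 0.53744


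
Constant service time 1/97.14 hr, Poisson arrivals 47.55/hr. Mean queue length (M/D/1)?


ρ = 47.55/97.14 = 0.4895
M/D/1: Lq = ρ²/(2(1−ρ)) = 0.2396/(2·0.5105) = 0.23468

Final: 0.23468


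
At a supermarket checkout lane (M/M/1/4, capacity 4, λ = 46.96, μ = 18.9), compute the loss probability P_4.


ρ = λ/μ = 46.96/18.9 = 2.4847
P_K = (1−ρ)ρ^K/(1−ρ^(K+1)) = (-1.4847·38.112298)/(1 − 94.695953)
= -56.583655/-93.695953 = 0.603907

Final: 0.603907


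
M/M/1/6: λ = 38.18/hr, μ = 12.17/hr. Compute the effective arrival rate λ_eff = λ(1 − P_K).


ρ = 3.1372; P_K = (1−ρ)ρ^6/(1−ρ^7) = 0.681475
λ_eff = λ(1 − P_K) = 38.18·(1 − 0.681475) = 38.18·0.318525 = 12.1613 /hr

Final: 12.1613 /hr


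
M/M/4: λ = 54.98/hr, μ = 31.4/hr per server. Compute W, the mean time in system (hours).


a = 1.7510; ρ = 0.4377; P₀ = 0.170209
Lq = P₀·a^c·ρ/(c!(1−ρ)²) = 0.09230
Wq = Lq/λ = 0.09230/54.98 = 0.001679 hr
W = Wq + 1/μ = 0.001679 + 0.03185 = 0.03353 hr

Final: 0.03353 hr


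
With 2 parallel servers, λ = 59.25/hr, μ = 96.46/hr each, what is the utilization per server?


ρ = λ/(cμ) = 59.25/(2·96.46) = 59.25/192.92 = 0.3071

Final: 0.3071


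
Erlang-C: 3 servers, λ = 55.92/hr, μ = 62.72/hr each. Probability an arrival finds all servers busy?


a = λ/μ = 0.8916; ρ = a/3 = 0.2972
P₀ = 0.406982 (from M/M/c formula)
C(c,a) = [a^c/(c!(1−ρ))]·P₀ = [0.70873/(6·0.7028)]·0.406982
= 0.16807·0.406982 = 0.068402

Final: 0.068402


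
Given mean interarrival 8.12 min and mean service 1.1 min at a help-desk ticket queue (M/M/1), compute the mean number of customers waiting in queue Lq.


λ = 60/8.12 = 7.3892 /hr
μ = 60/1.1 = 54.5455 /hr
ρ = λ/μ = 7.3892/54.5455 = 0.1355
Lq = ρ²/(1−ρ) = 0.01835/0.8645 = 0.02123

Final: 0.02123


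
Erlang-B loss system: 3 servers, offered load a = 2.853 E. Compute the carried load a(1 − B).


B(3,2.853) = 0.328188 (Erlang-B)
Carried load = a(1 − B) = 2.853·(1 − 0.328188) = 2.853·0.671812 = 1.9167 E

Final: 1.9167 Erlangs


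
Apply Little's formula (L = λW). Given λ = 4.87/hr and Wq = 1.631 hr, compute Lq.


Lq = λWq = 4.87·1.631 = 7.9430

Final: 7.9430


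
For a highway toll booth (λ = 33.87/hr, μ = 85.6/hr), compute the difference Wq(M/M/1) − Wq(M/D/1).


ρ = 33.87/85.6 = 0.3957
Wq(M/M/1) = ρ/(μ−λ) = 0.3957/51.73 = 0.007649 hr
Wq(M/D/1) = ρ/(2(μ−λ)) = 0.003824 hr
Savings = 0.007649 − 0.003824 = 0.003824 hr

Final: 0.003824 hr


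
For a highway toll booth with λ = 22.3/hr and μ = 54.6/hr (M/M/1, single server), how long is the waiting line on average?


ρ = 22.3/54.6 = 0.4084
Lq = ρ²/(1−ρ) = 0.1668/0.5916 = 0.2820

Final: 0.2820


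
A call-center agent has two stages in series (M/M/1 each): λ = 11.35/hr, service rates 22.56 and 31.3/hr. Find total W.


Each node sees arrival rate λ = 11.35/hr (tandem ⇒ throughput preserved).
W₁ = 1/(μ₁−λ) = 1/(22.56−11.35) = 0.08921 hr
W₂ = 1/(μ₂−λ) = 1/(31.3−11.35) = 0.05013 hr
W_total = W₁ + W₂ = 0.08921 + 0.05013 = 0.13933 hr

Final: 0.13933 hr


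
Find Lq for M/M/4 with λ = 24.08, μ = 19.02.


a = λ/μ = 1.2660; ρ = a/4 = 0.3165
P₀ = 0.280719
Lq = P₀·a^c·ρ / (c!·(1−ρ)²) = 0.280719·2.56912·0.3165/(24·0.46716)
= 0.02036

Final: 0.02036


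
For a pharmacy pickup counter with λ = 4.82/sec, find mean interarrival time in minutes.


Mean interarrival time = 1/λ = 1/4.82 second = 0.20747 second
In minutes: 0.20747 × 0.0166667 = 0.003458 min

Final: 0.003458 min


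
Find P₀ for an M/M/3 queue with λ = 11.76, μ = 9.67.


a = λ/μ = 11.76/9.67 = 1.2161; ρ = a/c = 0.4054
Σ_{k=0}^{2} a^k/k! (terms k=0..2) = 1.00000 + 1.21613 + 0.73949 = 2.95562
Tail: a^3/(3!(1−ρ)) = 1.79863/(6·0.5946) = 0.50414
P₀ = 1/(2.95562 + 0.50414) = 1/3.45976 = 0.289037

Final: 0.289037


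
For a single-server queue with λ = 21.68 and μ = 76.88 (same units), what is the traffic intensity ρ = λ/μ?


ρ = λ/μ = 21.68/76.88 = 0.2820

Final: 0.2820


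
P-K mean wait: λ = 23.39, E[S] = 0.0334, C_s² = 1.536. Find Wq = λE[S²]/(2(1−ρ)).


ρ = λ·E[S] = 23.39·0.0334 = 0.7812
E[S²] = E[S]²(1+C_s²) = 0.0334²·(1+1.536) = 0.002829
Wq = λ·E[S²]/(2(1−ρ)) = 23.39·0.002829/(2·0.2188) = 0.15123 hr

Final: 0.15123 hr


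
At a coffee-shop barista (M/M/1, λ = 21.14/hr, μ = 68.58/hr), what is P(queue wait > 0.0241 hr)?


ρ = 21.14/68.58 = 0.3083
P(Wq > t) = ρ·e^{−(μ−λ)t} = 0.3083·e^{−1.1433}
= 0.3083·0.318764 = 0.098260

Final: 0.098260


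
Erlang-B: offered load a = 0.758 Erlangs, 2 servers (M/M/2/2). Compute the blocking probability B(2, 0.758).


B(c,a) = (a^c/c!) / Σ_{k=0}^{c} a^k/k!
a^2/2! = 0.287282
Σ terms (k=0..2): 1.00000 + 0.75800 + 0.28728 = 2.045282
B = 0.287282/2.045282 = 0.140461

Final: 0.140461


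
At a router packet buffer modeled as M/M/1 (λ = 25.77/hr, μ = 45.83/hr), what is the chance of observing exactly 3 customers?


ρ = 25.77/45.83 = 0.5623
P_n = (1−ρ)·ρ^n = (1 − 0.5623)·0.5623^3 = 0.4377·0.177784 = 0.077817

Final: 0.077817


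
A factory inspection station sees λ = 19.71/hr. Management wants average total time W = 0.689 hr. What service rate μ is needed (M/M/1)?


W = 1/(μ−λ) ⇒ μ − λ = 1/W = 1/0.689 = 1.4514
μ = λ + 1/W = 19.71 + 1.4514 = 21.1614 per hr

Final: 21.1614 /hr


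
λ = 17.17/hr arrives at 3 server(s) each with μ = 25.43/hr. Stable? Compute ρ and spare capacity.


Total capacity cμ = 3·25.43 = 76.29/hr
ρ = λ/(cμ) = 17.17/76.29 = 0.2251
Stable ⇔ ρ < 1: YES
Spare capacity = cμ − λ = 76.29 − 17.17 = 59.12/hr

Final: ρ = 0.2251; stable; margin = 59.12/hr


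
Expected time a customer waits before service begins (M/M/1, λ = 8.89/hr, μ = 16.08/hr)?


ρ = 8.89/16.08 = 0.5529
Wq = ρ/(μ−λ) = 0.5529/(16.08 − 8.89) = 0.5529/7.19 = 0.07689 hr

Final: 0.07689 hr


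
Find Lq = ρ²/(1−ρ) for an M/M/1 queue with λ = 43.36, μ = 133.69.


ρ = 43.36/133.69 = 0.3243
Lq = ρ²/(1−ρ) = 0.1052/0.6757 = 0.1557

Final: 0.1557


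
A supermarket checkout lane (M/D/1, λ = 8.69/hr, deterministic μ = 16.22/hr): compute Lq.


ρ = 8.69/16.22 = 0.5358
M/D/1: Lq = ρ²/(2(1−ρ)) = 0.2870/(2·0.4642) = 0.30915

Final: 0.30915


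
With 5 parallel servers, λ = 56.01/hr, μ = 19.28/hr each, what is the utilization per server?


ρ = λ/(cμ) = 56.01/(5·19.28) = 56.01/96.40 = 0.5810

Final: 0.5810


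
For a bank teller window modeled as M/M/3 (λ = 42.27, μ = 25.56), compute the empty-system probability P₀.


a = λ/μ = 42.27/25.56 = 1.6538; ρ = a/c = 0.5513
Σ_{k=0}^{2} a^k/k! (terms k=0..2) = 1.00000 + 1.65376 + 1.36745 = 4.02121
Tail: a^3/(3!(1−ρ)) = 4.52287/(6·0.4487) = 1.67981
P₀ = 1/(4.02121 + 1.67981) = 1/5.70102 = 0.175407

Final: 0.175407


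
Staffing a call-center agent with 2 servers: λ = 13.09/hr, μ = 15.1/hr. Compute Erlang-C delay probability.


a = λ/μ = 0.8669; ρ = a/2 = 0.4334
P₀ = 0.395241 (from M/M/c formula)
C(c,a) = [a^c/(c!(1−ρ))]·P₀ = [0.75149/(2·0.5666)]·0.395241
= 0.66321·0.395241 = 0.262129

Final: 0.262129


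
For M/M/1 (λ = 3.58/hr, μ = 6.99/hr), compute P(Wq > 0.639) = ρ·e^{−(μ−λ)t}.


ρ = 3.58/6.99 = 0.5122
P(Wq > t) = ρ·e^{−(μ−λ)t} = 0.5122·e^{−2.1790}
= 0.5122·0.113156 = 0.057954

Final: 0.057954


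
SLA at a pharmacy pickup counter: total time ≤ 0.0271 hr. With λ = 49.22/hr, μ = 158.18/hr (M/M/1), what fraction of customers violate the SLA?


W ~ Exponential(μ−λ) for M/M/1.
μ − λ = 158.18 − 49.22 = 108.9600
P(W > t) = e^{−(μ−λ)t} = e^{−2.9528} = 0.052193

Final: 0.052193


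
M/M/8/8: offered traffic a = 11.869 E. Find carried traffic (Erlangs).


B(8,11.869) = 0.417674 (Erlang-B)
Carried load = a(1 − B) = 11.869·(1 − 0.417674) = 11.869·0.582326 = 6.9116 E

Final: 6.9116 Erlangs


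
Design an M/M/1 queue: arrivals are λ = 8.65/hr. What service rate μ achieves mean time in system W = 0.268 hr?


W = 1/(μ−λ) ⇒ μ − λ = 1/W = 1/0.268 = 3.7313
μ = λ + 1/W = 8.65 + 3.7313 = 12.3813 per hr

Final: 12.3813 /hr


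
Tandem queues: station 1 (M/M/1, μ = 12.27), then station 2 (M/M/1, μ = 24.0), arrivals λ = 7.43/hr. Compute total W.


Each node sees arrival rate λ = 7.43/hr (tandem ⇒ throughput preserved).
W₁ = 1/(μ₁−λ) = 1/(12.27−7.43) = 0.20661 hr
W₂ = 1/(μ₂−λ) = 1/(24.0−7.43) = 0.06035 hr
W_total = W₁ + W₂ = 0.20661 + 0.06035 = 0.26696 hr

Final: 0.26696 hr


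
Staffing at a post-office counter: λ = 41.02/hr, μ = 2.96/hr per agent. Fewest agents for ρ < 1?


Stability requires cμ > λ ⇔ c > λ/μ.
λ/μ = 41.02/2.96 = 13.8581
Minimum integer c = ⌊13.8581⌋ + 1 = 14
Check: 14·2.96 = 41.44 > 41.02, while 13·2.96 = 38.48 ≤ 41.02

Final: 14 servers


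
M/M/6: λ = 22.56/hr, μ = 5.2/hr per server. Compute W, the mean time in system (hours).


a = 4.3385; ρ = 0.7231; P₀ = 0.011189
Lq = P₀·a^c·ρ/(c!(1−ρ)²) = 0.97710
Wq = Lq/λ = 0.97710/22.56 = 0.04331 hr
W = Wq + 1/μ = 0.04331 + 0.19231 = 0.23562 hr

Final: 0.23562 hr


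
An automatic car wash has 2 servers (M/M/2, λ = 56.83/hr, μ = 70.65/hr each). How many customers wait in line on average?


a = λ/μ = 0.8044; ρ = a/2 = 0.4022
P₀ = 0.426336
Lq = P₀·a^c·ρ / (c!·(1−ρ)²) = 0.426336·0.64704·0.4022/(2·0.35737)
= 0.15523

Final: 0.15523


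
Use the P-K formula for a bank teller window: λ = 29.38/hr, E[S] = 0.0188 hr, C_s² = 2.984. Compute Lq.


ρ = λ·E[S] = 29.38·0.0188 = 0.5523
Lq = ρ²(1+C_s²)/(2(1−ρ)) = 0.3051·(1+2.984)/(2·0.4477)
= 0.3051·3.9840/0.8953 = 1.35758

Final: 1.35758


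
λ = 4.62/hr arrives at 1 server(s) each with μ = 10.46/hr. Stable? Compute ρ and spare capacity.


Total capacity cμ = 1·10.46 = 10.46/hr
ρ = λ/(cμ) = 4.62/10.46 = 0.4417
Stable ⇔ ρ < 1: YES
Spare capacity = cμ − λ = 10.46 − 4.62 = 5.84/hr

Final: ρ = 0.4417; stable; margin = 5.84/hr


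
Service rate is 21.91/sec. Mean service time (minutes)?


Mean service time = 1/μ = 1/21.91 second = 0.04564 second
In minutes: 0.04564 × 0.0166667 = 0.0007607 min

Final: 0.0007607 min


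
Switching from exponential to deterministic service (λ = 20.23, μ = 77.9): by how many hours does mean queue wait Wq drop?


ρ = 20.23/77.9 = 0.2597
Wq(M/M/1) = ρ/(μ−λ) = 0.2597/57.67 = 0.004503 hr
Wq(M/D/1) = ρ/(2(μ−λ)) = 0.002252 hr
Savings = 0.004503 − 0.002252 = 0.002252 hr

Final: 0.002252 hr


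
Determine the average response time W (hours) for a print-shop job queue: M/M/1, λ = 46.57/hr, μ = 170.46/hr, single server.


W = 1/(μ−λ) = 1/(170.46 − 46.57) = 1/123.89 = 0.008072 hr

Final: 0.008072 hr


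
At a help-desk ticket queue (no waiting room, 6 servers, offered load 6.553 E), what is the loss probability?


B(c,a) = (a^c/c!) / Σ_{k=0}^{c} a^k/k!
a^6/6! = 109.978682
Σ terms (k=0..6): 1.00000 + 6.55300 + 21.47090 + 46.89961 + 76.83329 + 100.69771 + 109.97868 = 363.433199
B = 109.978682/363.433199 = 0.302610

Final: 0.302610


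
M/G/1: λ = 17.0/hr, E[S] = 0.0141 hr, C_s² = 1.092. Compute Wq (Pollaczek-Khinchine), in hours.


ρ = λ·E[S] = 17.0·0.0141 = 0.2397
E[S²] = E[S]²(1+C_s²) = 0.0141²·(1+1.092) = 0.0004159
Wq = λ·E[S²]/(2(1−ρ)) = 17.0·0.0004159/(2·0.7603) = 0.004650 hr

Final: 0.004650 hr


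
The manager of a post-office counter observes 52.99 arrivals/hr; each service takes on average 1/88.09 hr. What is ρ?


ρ = λ/μ = 52.99/88.09 = 0.6015

Final: 0.6015


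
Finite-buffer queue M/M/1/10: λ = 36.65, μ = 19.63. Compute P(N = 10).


ρ = λ/μ = 36.65/19.63 = 1.8670
P_K = (1−ρ)ρ^K/(1−ρ^(K+1)) = (-0.8670·514.679409)/(1 − 960.927170)
= -446.247761/-959.927170 = 0.464877

Final: 0.464877


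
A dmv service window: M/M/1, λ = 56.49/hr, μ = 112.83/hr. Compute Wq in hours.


ρ = 56.49/112.83 = 0.5007
Wq = ρ/(μ−λ) = 0.5007/(112.83 − 56.49) = 0.5007/56.34 = 0.008886 hr

Final: 0.008886 hr


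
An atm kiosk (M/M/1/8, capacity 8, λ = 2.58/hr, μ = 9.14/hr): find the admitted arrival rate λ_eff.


ρ = 0.2823; P_K = (1−ρ)ρ^8/(1−ρ^9) = 0.00002893
λ_eff = λ(1 − P_K) = 2.58·(1 − 0.00002893) = 2.58·0.999971 = 2.5799 /hr

Final: 2.5799 /hr


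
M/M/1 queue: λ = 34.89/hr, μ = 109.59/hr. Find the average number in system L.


ρ = λ/μ = 34.89/109.59 = 0.3184
L = ρ/(1−ρ) = 0.3184/(1 − 0.3184) = 0.3184/0.6816 = 0.4671

Final: 0.4671


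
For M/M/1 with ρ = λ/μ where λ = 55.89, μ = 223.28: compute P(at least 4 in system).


ρ = 55.89/223.28 = 0.2503
P(N ≥ n) = ρ^n = 0.2503^4 = 0.003926

Final: 0.003926


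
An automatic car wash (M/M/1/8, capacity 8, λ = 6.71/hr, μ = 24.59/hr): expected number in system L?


ρ = 6.71/24.59 = 0.2729
L = ρ[1 − (K+1)ρ^K + Kρ^(K+1)] / [(1−ρ)(1−ρ^(K+1))]
Numerator: 0.2729·(1 − 9·0.00003074 + 8·0.000008388) = 0.272818
Denominator: (0.7271)·(0.999992) = 0.727119
L = 0.272818/0.727119 = 0.3752

Final: 0.3752


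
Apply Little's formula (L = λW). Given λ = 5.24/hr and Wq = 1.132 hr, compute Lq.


Lq = λWq = 5.24·1.132 = 5.9317

Final: 5.9317


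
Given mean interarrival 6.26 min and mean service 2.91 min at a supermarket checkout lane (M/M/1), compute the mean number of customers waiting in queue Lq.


λ = 60/6.26 = 9.5847 /hr
μ = 60/2.91 = 20.6186 /hr
ρ = λ/μ = 9.5847/20.6186 = 0.4649
Lq = ρ²/(1−ρ) = 0.2161/0.5351 = 0.4038

Final: 0.4038


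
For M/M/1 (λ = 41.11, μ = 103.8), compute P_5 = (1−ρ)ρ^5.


ρ = 41.11/103.8 = 0.3961
P_n = (1−ρ)·ρ^n = (1 − 0.3961)·0.3961^5 = 0.6039·0.009744 = 0.005885

Final: 0.005885


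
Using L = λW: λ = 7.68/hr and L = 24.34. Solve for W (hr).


W = L/λ = 24.34/7.68 = 3.1693 hr

Final: 3.1693 hr


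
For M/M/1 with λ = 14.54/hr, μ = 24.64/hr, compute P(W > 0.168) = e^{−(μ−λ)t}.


W ~ Exponential(μ−λ) for M/M/1.
μ − λ = 24.64 − 14.54 = 10.1000
P(W > t) = e^{−(μ−λ)t} = e^{−1.6968} = 0.183269

Final: 0.183269


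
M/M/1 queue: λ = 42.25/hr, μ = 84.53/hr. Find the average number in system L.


ρ = λ/μ = 42.25/84.53 = 0.4998
L = ρ/(1−ρ) = 0.4998/(1 − 0.4998) = 0.4998/0.5002 = 0.9993

Final: 0.9993


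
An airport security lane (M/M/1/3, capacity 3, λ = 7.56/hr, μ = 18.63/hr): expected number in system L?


ρ = 7.56/18.63 = 0.4058
L = ρ[1 − (K+1)ρ^K + Kρ^(K+1)] / [(1−ρ)(1−ρ^(K+1))]
Numerator: 0.4058·(1 − 4·0.066823 + 3·0.027117) = 0.330342
Denominator: (0.5942)·(0.972883) = 0.578090
L = 0.330342/0.578090 = 0.5714

Final: 0.5714


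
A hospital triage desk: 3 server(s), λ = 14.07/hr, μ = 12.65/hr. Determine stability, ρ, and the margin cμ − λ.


Total capacity cμ = 3·12.65 = 37.95/hr
ρ = λ/(cμ) = 14.07/37.95 = 0.3708
Stable ⇔ ρ < 1: YES
Spare capacity = cμ − λ = 37.95 − 14.07 = 23.88/hr

Final: ρ = 0.3708; stable; margin = 23.88/hr


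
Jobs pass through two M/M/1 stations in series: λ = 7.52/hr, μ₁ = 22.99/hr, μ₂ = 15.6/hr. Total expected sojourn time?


Each node sees arrival rate λ = 7.52/hr (tandem ⇒ throughput preserved).
W₁ = 1/(μ₁−λ) = 1/(22.99−7.52) = 0.06464 hr
W₂ = 1/(μ₂−λ) = 1/(15.6−7.52) = 0.12376 hr
W_total = W₁ + W₂ = 0.06464 + 0.12376 = 0.18840 hr

Final: 0.18840 hr


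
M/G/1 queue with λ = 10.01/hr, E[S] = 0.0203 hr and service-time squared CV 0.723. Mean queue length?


ρ = λ·E[S] = 10.01·0.0203 = 0.2032
Lq = ρ²(1+C_s²)/(2(1−ρ)) = 0.04129·(1+0.723)/(2·0.7968)
= 0.04129·1.7230/1.5936 = 0.04464

Final: 0.04464


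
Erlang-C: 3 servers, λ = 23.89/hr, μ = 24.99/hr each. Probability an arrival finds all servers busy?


a = λ/μ = 0.9560; ρ = a/3 = 0.3187
P₀ = 0.380713 (from M/M/c formula)
C(c,a) = [a^c/(c!(1−ρ))]·P₀ = [0.87367/(6·0.6813)]·0.380713
= 0.21372·0.380713 = 0.081364

Final: 0.081364


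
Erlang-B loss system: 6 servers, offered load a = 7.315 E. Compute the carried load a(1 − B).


B(6,7.315) = 0.350598 (Erlang-B)
Carried load = a(1 − B) = 7.315·(1 − 0.350598) = 7.315·0.649402 = 4.7504 E

Final: 4.7504 Erlangs


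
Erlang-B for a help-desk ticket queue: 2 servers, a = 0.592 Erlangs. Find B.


B(c,a) = (a^c/c!) / Σ_{k=0}^{c} a^k/k!
a^2/2! = 0.175232
Σ terms (k=0..2): 1.00000 + 0.59200 + 0.17523 = 1.767232
B = 0.175232/1.767232 = 0.099156

Final: 0.099156


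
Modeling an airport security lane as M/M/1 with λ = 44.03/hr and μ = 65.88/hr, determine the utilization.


ρ = λ/μ = 44.03/65.88 = 0.6683

Final: 0.6683


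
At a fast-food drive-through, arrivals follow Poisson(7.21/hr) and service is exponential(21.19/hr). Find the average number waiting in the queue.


ρ = 7.21/21.19 = 0.3403
Lq = ρ²/(1−ρ) = 0.1158/0.6597 = 0.1755

Final: 0.1755


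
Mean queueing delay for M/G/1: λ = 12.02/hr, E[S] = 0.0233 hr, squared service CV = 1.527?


ρ = λ·E[S] = 12.02·0.0233 = 0.2801
E[S²] = E[S]²(1+C_s²) = 0.0233²·(1+1.527) = 0.001372
Wq = λ·E[S²]/(2(1−ρ)) = 12.02·0.001372/(2·0.7199) = 0.01145 hr

Final: 0.01145 hr


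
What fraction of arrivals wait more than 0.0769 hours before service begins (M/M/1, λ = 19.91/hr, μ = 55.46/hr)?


ρ = 19.91/55.46 = 0.3590
P(Wq > t) = ρ·e^{−(μ−λ)t} = 0.3590·e^{−2.7338}
= 0.3590·0.064972 = 0.023325

Final: 0.023325


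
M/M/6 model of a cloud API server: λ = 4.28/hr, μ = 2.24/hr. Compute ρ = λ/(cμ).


ρ = λ/(cμ) = 4.28/(6·2.24) = 4.28/13.44 = 0.3185

Final: 0.3185


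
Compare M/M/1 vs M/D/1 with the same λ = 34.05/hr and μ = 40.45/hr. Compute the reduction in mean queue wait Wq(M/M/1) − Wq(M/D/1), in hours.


ρ = 34.05/40.45 = 0.8418
Wq(M/M/1) = ρ/(μ−λ) = 0.8418/6.40 = 0.13153 hr
Wq(M/D/1) = ρ/(2(μ−λ)) = 0.06576 hr
Savings = 0.13153 − 0.06576 = 0.06576 hr

Final: 0.06576 hr


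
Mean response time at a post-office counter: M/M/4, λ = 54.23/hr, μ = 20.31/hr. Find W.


a = 2.6701; ρ = 0.6675; P₀ = 0.059602
Lq = P₀·a^c·ρ/(c!(1−ρ)²) = 0.76231
Wq = Lq/λ = 0.76231/54.23 = 0.01406 hr
W = Wq + 1/μ = 0.01406 + 0.04924 = 0.06329 hr

Final: 0.06329 hr


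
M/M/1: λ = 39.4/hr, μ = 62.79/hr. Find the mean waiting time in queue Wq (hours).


ρ = 39.4/62.79 = 0.6275
Wq = ρ/(μ−λ) = 0.6275/(62.79 − 39.4) = 0.6275/23.39 = 0.02683 hr

Final: 0.02683 hr


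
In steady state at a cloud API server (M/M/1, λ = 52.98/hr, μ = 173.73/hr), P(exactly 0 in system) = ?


ρ = 52.98/173.73 = 0.3050
P_n = (1−ρ)·ρ^n = (1 − 0.3050)·0.3050^0 = 0.6950·1.000000 = 0.695044

Final: 0.695044


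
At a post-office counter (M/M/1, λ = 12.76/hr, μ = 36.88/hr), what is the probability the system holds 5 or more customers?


ρ = 12.76/36.88 = 0.3460
P(N ≥ n) = ρ^n = 0.3460^5 = 0.004958

Final: 0.004958


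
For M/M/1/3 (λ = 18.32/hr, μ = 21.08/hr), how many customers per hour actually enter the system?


ρ = 0.8691; P_K = (1−ρ)ρ^3/(1−ρ^4) = 0.200075
λ_eff = λ(1 − P_K) = 18.32·(1 − 0.200075) = 18.32·0.799925 = 14.6546 /hr

Final: 14.6546 /hr


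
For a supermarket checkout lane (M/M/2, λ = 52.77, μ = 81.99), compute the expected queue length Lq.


a = λ/μ = 0.6436; ρ = a/2 = 0.3218
P₀ = 0.513080
Lq = P₀·a^c·ρ / (c!·(1−ρ)²) = 0.513080·0.41424·0.3218/(2·0.45995)
= 0.07435

Final: 0.07435


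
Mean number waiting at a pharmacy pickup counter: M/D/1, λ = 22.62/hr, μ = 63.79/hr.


ρ = 22.62/63.79 = 0.3546
M/D/1: Lq = ρ²/(2(1−ρ)) = 0.1257/(2·0.6454) = 0.09741

Final: 0.09741


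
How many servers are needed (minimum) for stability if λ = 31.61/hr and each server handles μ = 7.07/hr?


Stability requires cμ > λ ⇔ c > λ/μ.
λ/μ = 31.61/7.07 = 4.4710
Minimum integer c = ⌊4.4710⌋ + 1 = 5
Check: 5·7.07 = 35.35 > 31.61, while 4·7.07 = 28.28 ≤ 31.61

Final: 5 servers


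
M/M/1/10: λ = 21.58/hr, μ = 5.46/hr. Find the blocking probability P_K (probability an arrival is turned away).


ρ = λ/μ = 21.58/5.46 = 3.9524
P_K = (1−ρ)ρ^K/(1−ρ^(K+1)) = (-2.9524·930224.934308)/(1 − 3676603.311787)
= -2746378.377480/-3676602.311787 = 0.746988

Final: 0.746988


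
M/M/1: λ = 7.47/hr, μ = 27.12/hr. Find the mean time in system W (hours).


W = 1/(μ−λ) = 1/(27.12 − 7.47) = 1/19.65 = 0.05089 hr

Final: 0.05089 hr


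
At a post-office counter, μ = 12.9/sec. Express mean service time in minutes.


Mean service time = 1/μ = 1/12.9 second = 0.07752 second
In minutes: 0.07752 × 0.0166667 = 0.001292 min

Final: 0.001292 min


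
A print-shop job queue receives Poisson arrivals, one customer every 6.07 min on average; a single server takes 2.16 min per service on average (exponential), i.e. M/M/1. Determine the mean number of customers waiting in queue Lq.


λ = 60/6.07 = 9.8847 /hr
μ = 60/2.16 = 27.7778 /hr
ρ = λ/μ = 9.8847/27.7778 = 0.3558
Lq = ρ²/(1−ρ) = 0.1266/0.6442 = 0.1966

Final: 0.1966


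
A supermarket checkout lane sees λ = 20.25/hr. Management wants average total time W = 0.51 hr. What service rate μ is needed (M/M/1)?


W = 1/(μ−λ) ⇒ μ − λ = 1/W = 1/0.51 = 1.9608
μ = λ + 1/W = 20.25 + 1.9608 = 22.2108 per hr

Final: 22.2108 /hr


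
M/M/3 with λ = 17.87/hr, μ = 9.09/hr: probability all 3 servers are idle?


a = λ/μ = 17.87/9.09 = 1.9659; ρ = a/c = 0.6553
Σ_{k=0}^{2} a^k/k! (terms k=0..2) = 1.00000 + 1.96590 + 1.93237 = 4.89827
Tail: a^3/(3!(1−ρ)) = 7.59770/(6·0.3447) = 3.67357
P₀ = 1/(4.89827 + 3.67357) = 1/8.57184 = 0.116661

Final: 0.116661


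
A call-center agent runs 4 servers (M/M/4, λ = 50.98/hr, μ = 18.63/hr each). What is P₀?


a = λ/μ = 50.98/18.63 = 2.7364; ρ = a/c = 0.6841
Σ_{k=0}^{3} a^k/k! (terms k=0..3) = 1.00000 + 2.73645 + 3.74407 + 3.41515 = 10.89567
Tail: a^4/(4!(1−ρ)) = 56.07224/(24·0.3159) = 7.39610
P₀ = 1/(10.89567 + 7.39610) = 1/18.29177 = 0.054669

Final: 0.054669


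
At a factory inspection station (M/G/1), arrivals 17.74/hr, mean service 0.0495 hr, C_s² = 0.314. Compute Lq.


ρ = λ·E[S] = 17.74·0.0495 = 0.8781
Lq = ρ²(1+C_s²)/(2(1−ρ)) = 0.7711·(1+0.314)/(2·0.1219)
= 0.7711·1.3140/0.2437 = 4.15706

Final: 4.15706


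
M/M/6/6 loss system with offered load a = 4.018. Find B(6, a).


B(c,a) = (a^c/c!) / Σ_{k=0}^{c} a^k/k!
a^6/6! = 5.844227
Σ terms (k=0..6): 1.00000 + 4.01800 + 8.07216 + 10.81132 + 10.85997 + 8.72707 + 5.84423 = 49.332741
B = 5.844227/49.332741 = 0.118465

Final: 0.118465


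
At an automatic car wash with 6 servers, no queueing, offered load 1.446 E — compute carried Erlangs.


B(6,1.446) = 0.002992 (Erlang-B)
Carried load = a(1 − B) = 1.446·(1 − 0.002992) = 1.446·0.997008 = 1.4417 E

Final: 1.4417 Erlangs


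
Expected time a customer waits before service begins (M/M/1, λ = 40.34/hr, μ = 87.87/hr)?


ρ = 40.34/87.87 = 0.4591
Wq = ρ/(μ−λ) = 0.4591/(87.87 − 40.34) = 0.4591/47.53 = 0.009659 hr

Final: 0.009659 hr


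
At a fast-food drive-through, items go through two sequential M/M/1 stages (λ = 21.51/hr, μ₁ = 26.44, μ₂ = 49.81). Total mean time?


Each node sees arrival rate λ = 21.51/hr (tandem ⇒ throughput preserved).
W₁ = 1/(μ₁−λ) = 1/(26.44−21.51) = 0.20284 hr
W₂ = 1/(μ₂−λ) = 1/(49.81−21.51) = 0.03534 hr
W_total = W₁ + W₂ = 0.20284 + 0.03534 = 0.23818 hr

Final: 0.23818 hr


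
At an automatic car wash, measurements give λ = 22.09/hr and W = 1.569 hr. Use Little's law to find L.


L = λW = 22.09·1.569 = 34.6592

Final: 34.6592


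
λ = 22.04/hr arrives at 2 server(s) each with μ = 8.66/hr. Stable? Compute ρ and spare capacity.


Total capacity cμ = 2·8.66 = 17.32/hr
ρ = λ/(cμ) = 22.04/17.32 = 1.2725
Stable ⇔ ρ < 1: NO
Spare capacity = cμ − λ = 17.32 − 22.04 = -4.72/hr

Final: ρ = 1.2725; unstable; margin = -4.72/hr


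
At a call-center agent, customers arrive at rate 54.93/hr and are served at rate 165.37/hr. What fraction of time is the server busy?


ρ = λ/μ = 54.93/165.37 = 0.3322

Final: 0.3322


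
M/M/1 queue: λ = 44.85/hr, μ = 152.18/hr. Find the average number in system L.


ρ = λ/μ = 44.85/152.18 = 0.2947
L = ρ/(1−ρ) = 0.2947/(1 − 0.2947) = 0.2947/0.7053 = 0.4179

Final: 0.4179


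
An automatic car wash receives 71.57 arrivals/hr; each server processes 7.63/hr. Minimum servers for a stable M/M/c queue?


Stability requires cμ > λ ⇔ c > λ/μ.
λ/μ = 71.57/7.63 = 9.3801
Minimum integer c = ⌊9.3801⌋ + 1 = 10
Check: 10·7.63 = 76.30 > 71.57, while 9·7.63 = 68.67 ≤ 71.57

Final: 10 servers


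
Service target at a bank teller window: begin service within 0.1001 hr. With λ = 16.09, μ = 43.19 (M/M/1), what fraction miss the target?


ρ = 16.09/43.19 = 0.3725
P(Wq > t) = ρ·e^{−(μ−λ)t} = 0.3725·e^{−2.7127}
= 0.3725·0.066357 = 0.024721

Final: 0.024721


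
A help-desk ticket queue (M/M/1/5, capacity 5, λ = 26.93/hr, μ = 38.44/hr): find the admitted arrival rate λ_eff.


ρ = 0.7006; P_K = (1−ρ)ρ^5/(1−ρ^6) = 0.057306
λ_eff = λ(1 − P_K) = 26.93·(1 − 0.057306) = 26.93·0.942694 = 25.3867 /hr

Final: 25.3867 /hr


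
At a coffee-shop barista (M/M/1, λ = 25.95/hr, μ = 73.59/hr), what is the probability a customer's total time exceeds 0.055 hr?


W ~ Exponential(μ−λ) for M/M/1.
μ − λ = 73.59 − 25.95 = 47.6400
P(W > t) = e^{−(μ−λ)t} = e^{−2.6202} = 0.072788

Final: 0.072788


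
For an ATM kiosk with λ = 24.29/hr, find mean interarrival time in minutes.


Mean interarrival time = 1/λ = 1/24.29 hour = 0.04117 hour
In minutes: 0.04117 × 60 = 2.4702 min

Final: 2.4702 min


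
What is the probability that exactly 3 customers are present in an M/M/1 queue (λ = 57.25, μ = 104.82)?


ρ = 57.25/104.82 = 0.5462
P_n = (1−ρ)·ρ^n = (1 − 0.5462)·0.5462^3 = 0.4538·0.162927 = 0.073941

Final: 0.073941


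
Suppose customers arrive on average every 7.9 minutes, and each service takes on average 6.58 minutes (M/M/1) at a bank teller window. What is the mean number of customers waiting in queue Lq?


λ = 60/7.9 = 7.5949 /hr
μ = 60/6.58 = 9.1185 /hr
ρ = λ/μ = 7.5949/9.1185 = 0.8329
Lq = ρ²/(1−ρ) = 0.6937/0.1671 = 4.1519

Final: 4.1519


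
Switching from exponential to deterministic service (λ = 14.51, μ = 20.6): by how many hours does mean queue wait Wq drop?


ρ = 14.51/20.6 = 0.7044
Wq(M/M/1) = ρ/(μ−λ) = 0.7044/6.09 = 0.11566 hr
Wq(M/D/1) = ρ/(2(μ−λ)) = 0.05783 hr
Savings = 0.11566 − 0.05783 = 0.05783 hr

Final: 0.05783 hr


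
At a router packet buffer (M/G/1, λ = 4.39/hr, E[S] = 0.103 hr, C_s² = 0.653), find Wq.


ρ = λ·E[S] = 4.39·0.103 = 0.4522
E[S²] = E[S]²(1+C_s²) = 0.103²·(1+0.653) = 0.017537
Wq = λ·E[S²]/(2(1−ρ)) = 4.39·0.017537/(2·0.5478) = 0.07026 hr

Final: 0.07026 hr


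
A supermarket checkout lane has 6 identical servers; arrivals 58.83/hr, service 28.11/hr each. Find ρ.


ρ = λ/(cμ) = 58.83/(6·28.11) = 58.83/168.66 = 0.3488

Final: 0.3488


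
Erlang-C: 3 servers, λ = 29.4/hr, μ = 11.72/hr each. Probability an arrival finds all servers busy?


a = λ/μ = 2.5085; ρ = a/3 = 0.8362
P₀ = 0.044025 (from M/M/c formula)
C(c,a) = [a^c/(c!(1−ρ))]·P₀ = [15.78553/(6·0.1638)]·0.044025
= 16.05958·0.044025 = 0.707020

Final: 0.707020


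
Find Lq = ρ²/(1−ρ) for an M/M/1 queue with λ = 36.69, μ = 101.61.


ρ = 36.69/101.61 = 0.3611
Lq = ρ²/(1−ρ) = 0.1304/0.6389 = 0.2041

Final: 0.2041


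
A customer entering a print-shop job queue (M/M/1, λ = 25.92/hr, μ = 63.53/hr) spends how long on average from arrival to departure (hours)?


W = 1/(μ−λ) = 1/(63.53 − 25.92) = 1/37.61 = 0.02659 hr

Final: 0.02659 hr


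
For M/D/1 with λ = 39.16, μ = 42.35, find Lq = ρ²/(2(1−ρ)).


ρ = 39.16/42.35 = 0.9247
M/D/1: Lq = ρ²/(2(1−ρ)) = 0.8550/(2·0.07532) = 5.67559

Final: 5.67559


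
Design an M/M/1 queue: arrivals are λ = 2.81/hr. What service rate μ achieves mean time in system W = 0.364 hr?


W = 1/(μ−λ) ⇒ μ − λ = 1/W = 1/0.364 = 2.7473
μ = λ + 1/W = 2.81 + 2.7473 = 5.5573 per hr

Final: 5.5573 /hr


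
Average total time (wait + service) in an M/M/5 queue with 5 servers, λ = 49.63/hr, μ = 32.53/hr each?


a = 1.5257; ρ = 0.3051; P₀ = 0.217096
Lq = P₀·a^c·ρ/(c!(1−ρ)²) = 0.009451
Wq = Lq/λ = 0.009451/49.63 = 0.0001904 hr
W = Wq + 1/μ = 0.0001904 + 0.03074 = 0.03093 hr

Final: 0.03093 hr


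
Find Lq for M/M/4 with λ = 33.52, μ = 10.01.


a = λ/μ = 3.3487; ρ = a/4 = 0.8372
P₀ = 0.020666
Lq = P₀·a^c·ρ / (c!·(1−ρ)²) = 0.020666·125.74182·0.8372/(24·0.02652)
= 3.41845

Final: 3.41845


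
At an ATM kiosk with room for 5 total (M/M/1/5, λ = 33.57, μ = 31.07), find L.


ρ = 33.57/31.07 = 1.0805
L = ρ[1 − (K+1)ρ^K + Kρ^(K+1)] / [(1−ρ)(1−ρ^(K+1))]
Numerator: 1.0805·(1 − 6·1.472484 + 5·1.590965) = 0.129572
Denominator: (-0.08046)·(-0.590965) = 0.047551
L = 0.129572/0.047551 = 2.7249

Final: 2.7249


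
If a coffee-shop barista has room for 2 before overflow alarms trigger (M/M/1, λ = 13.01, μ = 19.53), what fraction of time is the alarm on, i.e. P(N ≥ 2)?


ρ = 13.01/19.53 = 0.6662
P(N ≥ n) = ρ^n = 0.6662^2 = 0.443762

Final: 0.443762


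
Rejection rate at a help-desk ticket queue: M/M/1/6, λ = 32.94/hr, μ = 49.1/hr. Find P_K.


ρ = λ/μ = 32.94/49.1 = 0.6709
P_K = (1−ρ)ρ^K/(1−ρ^(K+1)) = (0.3291·0.091170)/(1 − 0.061164)
= 0.030006/0.938836 = 0.031961

Final: 0.031961


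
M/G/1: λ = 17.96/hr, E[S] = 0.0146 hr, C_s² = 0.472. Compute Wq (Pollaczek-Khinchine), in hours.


ρ = λ·E[S] = 17.96·0.0146 = 0.2622
E[S²] = E[S]²(1+C_s²) = 0.0146²·(1+0.472) = 0.0003138
Wq = λ·E[S²]/(2(1−ρ)) = 17.96·0.0003138/(2·0.7378) = 0.003819 hr

Final: 0.003819 hr


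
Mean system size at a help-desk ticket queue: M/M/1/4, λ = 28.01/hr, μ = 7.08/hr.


ρ = 28.01/7.08 = 3.9562
L = ρ[1 − (K+1)ρ^K + Kρ^(K+1)] / [(1−ρ)(1−ρ^(K+1))]
Numerator: 3.9562·(1 − 5·244.973668 + 4·969.168423) = 10495.067504
Denominator: (-2.9562)·(-968.168423) = 2862.113713
L = 10495.067504/2862.113713 = 3.6669

Final: 3.6669


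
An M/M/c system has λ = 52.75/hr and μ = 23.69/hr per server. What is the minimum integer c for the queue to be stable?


Stability requires cμ > λ ⇔ c > λ/μ.
λ/μ = 52.75/23.69 = 2.2267
Minimum integer c = ⌊2.2267⌋ + 1 = 3
Check: 3·23.69 = 71.07 > 52.75, while 2·23.69 = 47.38 ≤ 52.75

Final: 3 servers


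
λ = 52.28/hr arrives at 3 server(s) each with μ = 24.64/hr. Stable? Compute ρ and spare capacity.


Total capacity cμ = 3·24.64 = 73.92/hr
ρ = λ/(cμ) = 52.28/73.92 = 0.7073
Stable ⇔ ρ < 1: YES
Spare capacity = cμ − λ = 73.92 − 52.28 = 21.64/hr

Final: ρ = 0.7073; stable; margin = 21.64/hr


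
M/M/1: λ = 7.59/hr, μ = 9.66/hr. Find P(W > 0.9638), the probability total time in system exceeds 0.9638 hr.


W ~ Exponential(μ−λ) for M/M/1.
μ − λ = 9.66 − 7.59 = 2.0700
P(W > t) = e^{−(μ−λ)t} = e^{−1.9951} = 0.136005

Final: 0.136005


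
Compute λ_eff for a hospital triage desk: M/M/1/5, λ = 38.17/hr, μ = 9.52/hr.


ρ = 4.0095; P_K = (1−ρ)ρ^5/(1−ρ^6) = 0.750770
λ_eff = λ(1 − P_K) = 38.17·(1 − 0.750770) = 38.17·0.249230 = 9.5131 /hr

Final: 9.5131 /hr


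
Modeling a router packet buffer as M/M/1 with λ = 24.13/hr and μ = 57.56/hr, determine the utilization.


ρ = λ/μ = 24.13/57.56 = 0.4192

Final: 0.4192


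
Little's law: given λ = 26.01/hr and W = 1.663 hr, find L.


L = λW = 26.01·1.663 = 43.2546

Final: 43.2546


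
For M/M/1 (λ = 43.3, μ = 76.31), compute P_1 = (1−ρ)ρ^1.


ρ = 43.3/76.31 = 0.5674
P_n = (1−ρ)·ρ^n = (1 − 0.5674)·0.5674^1 = 0.4326·0.567422 = 0.245454

Final: 0.245454


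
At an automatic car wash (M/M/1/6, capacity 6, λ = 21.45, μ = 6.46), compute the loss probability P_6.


ρ = λ/μ = 21.45/6.46 = 3.3204
P_K = (1−ρ)ρ^K/(1−ρ^(K+1)) = (-2.3204·1340.197092)/(1 − 4450.035235)
= -3109.838143/-4449.035235 = 0.698992

Final: 0.698992
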